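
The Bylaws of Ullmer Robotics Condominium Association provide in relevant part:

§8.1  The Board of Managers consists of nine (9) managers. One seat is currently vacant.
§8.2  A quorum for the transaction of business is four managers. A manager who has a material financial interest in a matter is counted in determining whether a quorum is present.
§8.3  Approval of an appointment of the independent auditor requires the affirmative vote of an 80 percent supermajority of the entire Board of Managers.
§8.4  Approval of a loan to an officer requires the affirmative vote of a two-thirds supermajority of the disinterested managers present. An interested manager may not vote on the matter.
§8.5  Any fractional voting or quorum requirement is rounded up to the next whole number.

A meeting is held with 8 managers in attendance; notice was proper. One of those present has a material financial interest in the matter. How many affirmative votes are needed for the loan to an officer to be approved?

The loan to an officer requires two-thirds of the disinterested managers present (8 − 1 = 7).
2/3 of 7 = 4.67, rounded up to 5.

5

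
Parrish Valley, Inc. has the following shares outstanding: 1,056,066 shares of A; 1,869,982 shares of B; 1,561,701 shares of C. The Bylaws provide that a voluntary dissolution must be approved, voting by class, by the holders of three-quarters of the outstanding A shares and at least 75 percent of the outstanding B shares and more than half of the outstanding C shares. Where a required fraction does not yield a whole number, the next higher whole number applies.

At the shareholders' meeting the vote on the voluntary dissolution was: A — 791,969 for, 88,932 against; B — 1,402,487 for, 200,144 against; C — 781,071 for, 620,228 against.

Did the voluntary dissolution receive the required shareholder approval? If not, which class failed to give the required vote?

A: 3/4 of 1056066 = 792049.50, rounded up to 792050; 792,050 required, 791,969 in favor — not approved.
B: 3/4 of 1869982 = 1402486.50, rounded up to 1402487; 1,402,487 required, 1,402,487 in favor — approved.
C: a majority of 1561701 is 780851; 780,851 required, 781,071 in favor — approved.

Not approved — the A shares did not give the required vote.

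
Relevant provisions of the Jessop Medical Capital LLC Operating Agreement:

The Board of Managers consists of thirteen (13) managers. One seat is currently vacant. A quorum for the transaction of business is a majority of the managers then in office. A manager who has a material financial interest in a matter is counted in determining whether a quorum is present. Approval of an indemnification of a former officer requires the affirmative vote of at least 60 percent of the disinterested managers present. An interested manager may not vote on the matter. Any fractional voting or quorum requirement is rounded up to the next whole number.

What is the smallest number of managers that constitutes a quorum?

7

A majority of 12 is 7.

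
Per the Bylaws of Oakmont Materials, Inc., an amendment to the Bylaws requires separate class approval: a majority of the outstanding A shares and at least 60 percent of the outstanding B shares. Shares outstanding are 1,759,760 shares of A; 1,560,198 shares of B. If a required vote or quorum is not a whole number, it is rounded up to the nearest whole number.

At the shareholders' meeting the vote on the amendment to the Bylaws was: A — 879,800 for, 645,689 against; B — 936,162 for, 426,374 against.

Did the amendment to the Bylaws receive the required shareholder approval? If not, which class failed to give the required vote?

A: a majority of 1759760 is 879881; 879,881 required, 879,800 in favor — not approved.
B: 3/5 of 1560198 = 936118.80, rounded up to 936119; 936,119 required, 936,162 in favor — approved.

Not approved — the A shares did not give the required vote.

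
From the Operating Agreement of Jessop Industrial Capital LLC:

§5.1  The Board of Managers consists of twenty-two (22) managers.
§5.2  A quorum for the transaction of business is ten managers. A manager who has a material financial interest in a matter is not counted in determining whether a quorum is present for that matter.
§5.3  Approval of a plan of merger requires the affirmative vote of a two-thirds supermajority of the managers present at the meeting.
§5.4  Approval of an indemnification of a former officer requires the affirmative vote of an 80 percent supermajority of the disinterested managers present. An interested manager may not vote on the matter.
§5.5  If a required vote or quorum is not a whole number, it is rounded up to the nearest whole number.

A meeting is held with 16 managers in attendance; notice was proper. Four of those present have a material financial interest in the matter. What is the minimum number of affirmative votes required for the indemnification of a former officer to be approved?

The indemnification of a former officer requires four-fifths of the disinterested managers present (16 − 4 = 12).
4/5 of 12 = 9.60, rounded up to 10.

10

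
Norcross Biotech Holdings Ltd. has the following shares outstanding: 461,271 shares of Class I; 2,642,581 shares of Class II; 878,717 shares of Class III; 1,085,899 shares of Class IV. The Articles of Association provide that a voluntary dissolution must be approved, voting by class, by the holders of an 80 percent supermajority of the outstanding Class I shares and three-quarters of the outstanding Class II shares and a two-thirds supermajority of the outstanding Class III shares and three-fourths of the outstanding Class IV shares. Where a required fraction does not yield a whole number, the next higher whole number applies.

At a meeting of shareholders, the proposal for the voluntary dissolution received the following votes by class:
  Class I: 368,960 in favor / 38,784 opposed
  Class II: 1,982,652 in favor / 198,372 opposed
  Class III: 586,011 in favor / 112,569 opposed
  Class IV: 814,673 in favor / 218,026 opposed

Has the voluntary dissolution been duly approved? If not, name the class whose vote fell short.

Class I: 4/5 of 461271 = 369016.80, rounded up to 369017; 369,017 required, 368,960 in favor — not approved.
Class II: 3/4 of 2642581 = 1981935.75, rounded up to 1981936; 1,981,936 required, 1,982,652 in favor — approved.
Class III: 2/3 of 878717 = 585811.33, rounded up to 585812; 585,812 required, 586,011 in favor — approved.
Class IV: 3/4 of 1085899 = 814424.25, rounded up to 814425; 814,425 required, 814,673 in favor — approved.

Not approved — the Class I shares did not give the required vote.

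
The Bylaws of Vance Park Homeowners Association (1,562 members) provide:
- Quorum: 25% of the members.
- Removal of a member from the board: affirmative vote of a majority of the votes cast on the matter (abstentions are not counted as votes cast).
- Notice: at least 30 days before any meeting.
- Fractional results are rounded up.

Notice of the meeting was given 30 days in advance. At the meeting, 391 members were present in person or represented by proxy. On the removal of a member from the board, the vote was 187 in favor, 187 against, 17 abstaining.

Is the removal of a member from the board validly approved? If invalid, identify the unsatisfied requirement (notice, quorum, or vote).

Notice: 30 days given; 30 required. Satisfied.
Quorum: 25% of 1,562 = 390.50, rounded up to 391; 391 present. Satisfied.
Vote: requires a majority of the votes cast (391 − 17 abstaining = 374); a majority of 374 is 188, so 188 needed; 187 in favor. Not satisfied.

Invalid — vote requirement not satisfied.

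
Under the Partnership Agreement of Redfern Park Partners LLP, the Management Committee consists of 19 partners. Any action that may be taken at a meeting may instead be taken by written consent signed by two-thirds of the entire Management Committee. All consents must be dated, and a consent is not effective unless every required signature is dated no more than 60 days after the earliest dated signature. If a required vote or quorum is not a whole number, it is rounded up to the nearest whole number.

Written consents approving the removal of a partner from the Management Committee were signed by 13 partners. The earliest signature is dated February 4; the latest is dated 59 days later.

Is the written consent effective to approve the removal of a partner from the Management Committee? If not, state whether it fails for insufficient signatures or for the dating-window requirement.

Effective — both the signature and dating-window requirements are satisfied.

Signatures required: two-thirds of 19 — 2/3 of 19 = 12.67, rounded up to 13, so 13 needed; 13 signed. Sufficient.
Dating window: the latest signature is 59 days after the earliest; the limit is 60 days. Within the window.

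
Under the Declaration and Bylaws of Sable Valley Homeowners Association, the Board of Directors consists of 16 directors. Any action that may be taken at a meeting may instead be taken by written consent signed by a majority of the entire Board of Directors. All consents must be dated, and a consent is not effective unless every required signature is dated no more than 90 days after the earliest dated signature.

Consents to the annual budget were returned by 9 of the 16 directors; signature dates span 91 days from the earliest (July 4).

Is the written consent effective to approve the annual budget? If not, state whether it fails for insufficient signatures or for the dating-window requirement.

Not effective — dating-window requirement not satisfied.

Signatures required: a majority of 16 — a majority of 16 is 9, so 9 needed; 9 signed. Sufficient.
Dating window: the latest signature is 91 days after the earliest; the limit is 90 days. Outside the window.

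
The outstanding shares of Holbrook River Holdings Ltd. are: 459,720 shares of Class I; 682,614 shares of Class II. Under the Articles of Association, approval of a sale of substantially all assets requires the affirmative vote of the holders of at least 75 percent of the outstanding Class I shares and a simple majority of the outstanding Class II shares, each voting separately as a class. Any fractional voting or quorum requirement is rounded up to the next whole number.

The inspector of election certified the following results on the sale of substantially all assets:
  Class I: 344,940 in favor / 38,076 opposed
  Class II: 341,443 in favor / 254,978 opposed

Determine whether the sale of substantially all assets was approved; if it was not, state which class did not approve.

Approved — every class gave the required vote.

Class I: 3/4 of 459720 = 344790; 344,790 required, 344,940 in favor — approved.
Class II: a majority of 682614 is 341308; 341,308 required, 341,443 in favor — approved.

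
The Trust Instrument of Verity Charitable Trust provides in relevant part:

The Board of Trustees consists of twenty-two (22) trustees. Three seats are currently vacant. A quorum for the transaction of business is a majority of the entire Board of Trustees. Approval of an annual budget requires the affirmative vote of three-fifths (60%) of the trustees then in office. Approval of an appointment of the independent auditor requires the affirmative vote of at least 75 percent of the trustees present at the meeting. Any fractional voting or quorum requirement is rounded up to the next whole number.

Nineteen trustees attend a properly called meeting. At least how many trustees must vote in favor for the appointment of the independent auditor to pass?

15

The appointment of the independent auditor requires three-fourths of the trustees present (19).
3/4 of 19 = 14.25, rounded up to 15.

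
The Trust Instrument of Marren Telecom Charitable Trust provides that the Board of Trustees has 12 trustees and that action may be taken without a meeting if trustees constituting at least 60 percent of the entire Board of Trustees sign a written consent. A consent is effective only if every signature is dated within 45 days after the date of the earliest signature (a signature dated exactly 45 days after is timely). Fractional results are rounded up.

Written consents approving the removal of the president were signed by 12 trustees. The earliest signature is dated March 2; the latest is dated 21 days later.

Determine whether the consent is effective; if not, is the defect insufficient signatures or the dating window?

Effective — both the signature and dating-window requirements are satisfied.

Signatures required: at least 60 percent of 12 — 3/5 of 12 = 7.20, rounded up to 8, so 8 needed; 12 signed. Sufficient.
Dating window: the latest signature is 21 days after the earliest; the limit is 45 days. Within the window.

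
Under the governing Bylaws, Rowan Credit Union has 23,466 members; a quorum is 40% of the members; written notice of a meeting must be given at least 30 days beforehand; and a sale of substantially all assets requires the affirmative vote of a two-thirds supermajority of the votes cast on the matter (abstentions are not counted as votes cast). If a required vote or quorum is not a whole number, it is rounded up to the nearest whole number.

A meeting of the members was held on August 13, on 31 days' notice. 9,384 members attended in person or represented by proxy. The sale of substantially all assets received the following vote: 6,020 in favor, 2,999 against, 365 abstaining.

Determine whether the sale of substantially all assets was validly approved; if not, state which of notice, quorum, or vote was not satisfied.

Invalid — quorum requirement not satisfied.

Notice: 31 days given; 30 required. Satisfied.
Quorum: 40% of 23,466 = 9,386.40, rounded up to 9,387; 9,384 present. Not satisfied.
Vote: requires two-thirds of the votes cast (9,384 − 365 abstaining = 9,019); 2/3 of 9019 = 6012.67, rounded up to 6013, so 6,013 needed; 6,020 in favor. Satisfied.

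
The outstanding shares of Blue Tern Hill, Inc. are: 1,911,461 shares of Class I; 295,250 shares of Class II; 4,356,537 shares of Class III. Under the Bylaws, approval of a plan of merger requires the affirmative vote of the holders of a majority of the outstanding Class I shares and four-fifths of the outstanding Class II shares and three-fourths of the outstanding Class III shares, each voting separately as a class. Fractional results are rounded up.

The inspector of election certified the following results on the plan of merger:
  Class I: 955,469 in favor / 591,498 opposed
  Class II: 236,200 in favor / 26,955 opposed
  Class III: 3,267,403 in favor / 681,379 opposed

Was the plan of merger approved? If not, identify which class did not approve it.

Class I: a majority of 1911461 is 955731; 955,731 required, 955,469 in favor — not approved.
Class II: 4/5 of 295250 = 236200; 236,200 required, 236,200 in favor — approved.
Class III: 3/4 of 4356537 = 3267402.75, rounded up to 3267403; 3,267,403 required, 3,267,403 in favor — approved.

Not approved — the Class I shares did not give the required vote.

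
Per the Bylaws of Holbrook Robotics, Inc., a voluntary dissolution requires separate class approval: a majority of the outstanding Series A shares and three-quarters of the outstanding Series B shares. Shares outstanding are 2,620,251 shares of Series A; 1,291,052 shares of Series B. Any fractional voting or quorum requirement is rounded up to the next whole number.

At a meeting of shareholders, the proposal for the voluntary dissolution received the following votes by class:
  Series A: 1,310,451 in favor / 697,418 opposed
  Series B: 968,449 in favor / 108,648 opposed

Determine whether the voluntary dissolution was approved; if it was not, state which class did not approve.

Series A: a majority of 2620251 is 1310126; 1,310,126 required, 1,310,451 in favor — approved.
Series B: 3/4 of 1291052 = 968289; 968,289 required, 968,449 in favor — approved.

Approved — every class gave the required vote.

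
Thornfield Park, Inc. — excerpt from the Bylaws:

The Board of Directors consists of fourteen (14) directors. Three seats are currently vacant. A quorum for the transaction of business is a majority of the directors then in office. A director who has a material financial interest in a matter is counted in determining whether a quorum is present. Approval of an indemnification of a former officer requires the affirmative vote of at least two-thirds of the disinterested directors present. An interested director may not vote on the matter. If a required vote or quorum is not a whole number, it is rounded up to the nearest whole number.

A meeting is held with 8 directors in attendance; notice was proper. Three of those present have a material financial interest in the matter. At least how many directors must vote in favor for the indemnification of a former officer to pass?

4

The indemnification of a former officer requires two-thirds of the disinterested directors present (8 − 3 = 5).
2/3 of 5 = 3.33, rounded up to 4.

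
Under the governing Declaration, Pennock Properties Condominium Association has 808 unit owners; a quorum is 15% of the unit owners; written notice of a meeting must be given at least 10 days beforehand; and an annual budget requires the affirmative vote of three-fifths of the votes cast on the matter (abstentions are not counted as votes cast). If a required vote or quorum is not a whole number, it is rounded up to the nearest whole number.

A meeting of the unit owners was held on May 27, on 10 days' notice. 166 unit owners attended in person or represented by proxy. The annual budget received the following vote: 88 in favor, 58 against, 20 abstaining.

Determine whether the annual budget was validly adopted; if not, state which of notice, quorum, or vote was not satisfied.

Valid — all requirements satisfied.

Notice: 10 days given; 10 required. Satisfied.
Quorum: 15% of 808 = 121.20, rounded up to 122; 166 present. Satisfied.
Vote: requires three-fifths of the votes cast (166 − 20 abstaining = 146); 3/5 of 146 = 87.60, rounded up to 88, so 88 needed; 88 in favor. Satisfied.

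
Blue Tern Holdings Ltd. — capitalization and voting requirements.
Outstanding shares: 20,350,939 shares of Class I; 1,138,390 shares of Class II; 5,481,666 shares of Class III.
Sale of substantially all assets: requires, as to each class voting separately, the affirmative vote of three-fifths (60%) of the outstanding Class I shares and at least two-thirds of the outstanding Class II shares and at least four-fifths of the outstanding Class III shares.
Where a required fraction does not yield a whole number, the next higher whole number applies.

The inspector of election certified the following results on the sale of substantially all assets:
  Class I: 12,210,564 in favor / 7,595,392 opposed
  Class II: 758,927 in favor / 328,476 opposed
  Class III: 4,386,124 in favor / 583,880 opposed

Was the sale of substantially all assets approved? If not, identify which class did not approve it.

Approved — every class gave the required vote.

Class I: 3/5 of 20350939 = 12210563.40, rounded up to 12210564; 12,210,564 required, 12,210,564 in favor — approved.
Class II: 2/3 of 1138390 = 758926.67, rounded up to 758927; 758,927 required, 758,927 in favor — approved.
Class III: 4/5 of 5481666 = 4385332.80, rounded up to 4385333; 4,385,333 required, 4,386,124 in favor — approved.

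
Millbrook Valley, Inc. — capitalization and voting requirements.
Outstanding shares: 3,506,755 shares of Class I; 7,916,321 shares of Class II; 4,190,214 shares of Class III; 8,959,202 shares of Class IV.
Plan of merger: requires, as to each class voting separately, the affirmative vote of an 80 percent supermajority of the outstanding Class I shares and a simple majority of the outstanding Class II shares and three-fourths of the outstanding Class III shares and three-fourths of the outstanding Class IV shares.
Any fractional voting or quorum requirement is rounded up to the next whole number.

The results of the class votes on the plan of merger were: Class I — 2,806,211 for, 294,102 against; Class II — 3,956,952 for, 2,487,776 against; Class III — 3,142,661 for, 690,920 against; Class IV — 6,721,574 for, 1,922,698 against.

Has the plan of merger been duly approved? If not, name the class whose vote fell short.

Not approved — the Class II shares did not give the required vote.

Class I: 4/5 of 3506755 = 2805404; 2,805,404 required, 2,806,211 in favor — approved.
Class II: a majority of 7916321 is 3958161; 3,958,161 required, 3,956,952 in favor — not approved.
Class III: 3/4 of 4190214 = 3142660.50, rounded up to 3142661; 3,142,661 required, 3,142,661 in favor — approved.
Class IV: 3/4 of 8959202 = 6719401.50, rounded up to 6719402; 6,719,402 required, 6,721,574 in favor — approved.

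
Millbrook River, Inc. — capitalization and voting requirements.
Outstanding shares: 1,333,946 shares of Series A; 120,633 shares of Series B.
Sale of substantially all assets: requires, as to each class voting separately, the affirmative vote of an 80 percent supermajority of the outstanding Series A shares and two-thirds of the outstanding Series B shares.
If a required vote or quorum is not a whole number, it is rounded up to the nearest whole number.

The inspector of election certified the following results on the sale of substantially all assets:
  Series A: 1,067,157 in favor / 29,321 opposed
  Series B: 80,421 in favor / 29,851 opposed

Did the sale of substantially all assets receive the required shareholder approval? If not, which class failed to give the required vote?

Not approved — the Series B shares did not give the required vote.

Series A: 4/5 of 1333946 = 1067156.80, rounded up to 1067157; 1,067,157 required, 1,067,157 in favor — approved.
Series B: 2/3 of 120633 = 80422; 80,422 required, 80,421 in favor — not approved.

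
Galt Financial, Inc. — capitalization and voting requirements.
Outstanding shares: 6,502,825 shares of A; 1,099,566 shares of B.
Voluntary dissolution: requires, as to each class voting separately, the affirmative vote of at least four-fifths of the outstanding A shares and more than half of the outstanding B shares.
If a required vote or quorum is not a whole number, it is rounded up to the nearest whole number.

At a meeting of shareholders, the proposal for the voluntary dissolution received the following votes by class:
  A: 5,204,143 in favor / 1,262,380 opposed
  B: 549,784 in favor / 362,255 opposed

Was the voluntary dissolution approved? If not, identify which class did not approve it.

Approved — every class gave the required vote.

A: 4/5 of 6502825 = 5202260; 5,202,260 required, 5,204,143 in favor — approved.
B: a majority of 1099566 is 549784; 549,784 required, 549,784 in favor — approved.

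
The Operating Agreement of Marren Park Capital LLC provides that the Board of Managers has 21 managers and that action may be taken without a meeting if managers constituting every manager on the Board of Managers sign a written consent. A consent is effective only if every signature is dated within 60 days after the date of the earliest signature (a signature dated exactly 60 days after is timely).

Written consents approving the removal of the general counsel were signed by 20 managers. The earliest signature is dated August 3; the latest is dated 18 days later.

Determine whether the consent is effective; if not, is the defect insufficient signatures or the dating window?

Signatures required: every one of 21 — unanimous means all 21, so 21 needed; 20 signed. Insufficient.
Dating window: the latest signature is 18 days after the earliest; the limit is 60 days. Within the window.

Not effective — insufficient signatures.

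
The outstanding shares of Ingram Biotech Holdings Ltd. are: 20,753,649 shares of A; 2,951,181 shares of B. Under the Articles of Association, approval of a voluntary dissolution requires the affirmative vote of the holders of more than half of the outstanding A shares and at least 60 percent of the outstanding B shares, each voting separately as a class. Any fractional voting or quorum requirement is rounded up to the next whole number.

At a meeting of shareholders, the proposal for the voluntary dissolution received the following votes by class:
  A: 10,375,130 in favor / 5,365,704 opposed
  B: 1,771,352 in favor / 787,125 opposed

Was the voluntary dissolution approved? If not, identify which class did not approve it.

A: a majority of 20753649 is 10376825; 10,376,825 required, 10,375,130 in favor — not approved.
B: 3/5 of 2951181 = 1770708.60, rounded up to 1770709; 1,770,709 required, 1,771,352 in favor — approved.

Not approved — the A shares did not give the required vote.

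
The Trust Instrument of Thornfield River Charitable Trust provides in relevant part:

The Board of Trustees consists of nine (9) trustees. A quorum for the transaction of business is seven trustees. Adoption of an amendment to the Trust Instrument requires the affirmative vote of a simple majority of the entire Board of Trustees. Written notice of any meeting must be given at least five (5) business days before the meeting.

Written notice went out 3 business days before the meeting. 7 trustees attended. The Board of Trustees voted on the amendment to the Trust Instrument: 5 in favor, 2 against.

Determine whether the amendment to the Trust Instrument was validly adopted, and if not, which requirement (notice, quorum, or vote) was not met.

Notice: 3 business days given; 5 required (3 < 5). Not satisfied.
Quorum: 7 present; quorum is 7. Satisfied.
Vote: the amendment to the Trust Instrument requires a majority of the entire Board of Trustees (9). A majority of 9 is 5, so 5 affirmative votes are needed; 5 voted in favor. Satisfied.

Invalid — notice requirement not satisfied.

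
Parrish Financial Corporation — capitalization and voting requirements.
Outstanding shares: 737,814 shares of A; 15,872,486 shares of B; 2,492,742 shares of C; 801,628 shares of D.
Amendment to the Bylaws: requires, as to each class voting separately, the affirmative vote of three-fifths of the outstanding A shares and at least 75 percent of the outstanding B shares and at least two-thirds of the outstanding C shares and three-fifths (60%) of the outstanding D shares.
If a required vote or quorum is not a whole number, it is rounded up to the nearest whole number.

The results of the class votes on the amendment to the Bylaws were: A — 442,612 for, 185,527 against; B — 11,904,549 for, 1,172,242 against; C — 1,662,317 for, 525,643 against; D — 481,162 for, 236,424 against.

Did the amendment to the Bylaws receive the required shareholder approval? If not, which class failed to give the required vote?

Not approved — the A shares did not give the required vote.

A: 3/5 of 737814 = 442688.40, rounded up to 442689; 442,689 required, 442,612 in favor — not approved.
B: 3/4 of 15872486 = 11904364.50, rounded up to 11904365; 11,904,365 required, 11,904,549 in favor — approved.
C: 2/3 of 2492742 = 1661828; 1,661,828 required, 1,662,317 in favor — approved.
D: 3/5 of 801628 = 480976.80, rounded up to 480977; 480,977 required, 481,162 in favor — approved.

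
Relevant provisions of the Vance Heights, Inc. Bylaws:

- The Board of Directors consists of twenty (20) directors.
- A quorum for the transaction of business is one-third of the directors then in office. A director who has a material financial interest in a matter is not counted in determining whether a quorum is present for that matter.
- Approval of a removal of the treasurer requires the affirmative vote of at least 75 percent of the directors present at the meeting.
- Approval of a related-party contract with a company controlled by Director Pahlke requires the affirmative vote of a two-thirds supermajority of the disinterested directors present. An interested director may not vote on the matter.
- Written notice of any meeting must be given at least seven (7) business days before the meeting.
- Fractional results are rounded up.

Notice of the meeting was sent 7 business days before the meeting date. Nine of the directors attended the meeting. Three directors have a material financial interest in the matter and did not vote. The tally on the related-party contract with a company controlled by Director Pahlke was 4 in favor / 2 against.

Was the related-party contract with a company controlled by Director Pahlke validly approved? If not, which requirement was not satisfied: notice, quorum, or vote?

Invalid — quorum requirement not satisfied.

Notice: 7 business days given; 7 required (7 ≥ 7). Satisfied.
Quorum: 9 present, but the 3 interested directors do not count, leaving 6. Quorum is 7. Not satisfied.
Vote: the related-party contract with a company controlled by Director Pahlke requires two-thirds of the disinterested directors present (9 − 3 = 6). 2/3 of 6 = 4, so 4 affirmative votes are needed; 4 voted in favor. Satisfied. (Moot — without a quorum no business can be validly transacted.)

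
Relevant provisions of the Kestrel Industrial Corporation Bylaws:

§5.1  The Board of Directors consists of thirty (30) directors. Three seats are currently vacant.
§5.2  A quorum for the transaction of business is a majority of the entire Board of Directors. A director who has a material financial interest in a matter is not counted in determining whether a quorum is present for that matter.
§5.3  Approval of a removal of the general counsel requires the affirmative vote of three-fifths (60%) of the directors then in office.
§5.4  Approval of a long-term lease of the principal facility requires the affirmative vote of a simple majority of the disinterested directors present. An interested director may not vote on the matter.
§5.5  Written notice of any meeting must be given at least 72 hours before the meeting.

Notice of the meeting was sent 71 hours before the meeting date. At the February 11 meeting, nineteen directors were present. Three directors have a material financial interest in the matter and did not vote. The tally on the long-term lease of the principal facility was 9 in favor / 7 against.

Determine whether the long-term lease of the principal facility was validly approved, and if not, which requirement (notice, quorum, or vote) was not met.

Notice: 71 hours given; 72 required (71 < 72). Not satisfied.
Quorum: 19 present, but the 3 interested directors do not count, leaving 16. Quorum is 16. Satisfied.
Vote: the long-term lease of the principal facility requires a majority of the disinterested directors present (19 − 3 = 16). A majority of 16 is 9, so 9 affirmative votes are needed; 9 voted in favor. Satisfied.

Invalid — notice requirement not satisfied.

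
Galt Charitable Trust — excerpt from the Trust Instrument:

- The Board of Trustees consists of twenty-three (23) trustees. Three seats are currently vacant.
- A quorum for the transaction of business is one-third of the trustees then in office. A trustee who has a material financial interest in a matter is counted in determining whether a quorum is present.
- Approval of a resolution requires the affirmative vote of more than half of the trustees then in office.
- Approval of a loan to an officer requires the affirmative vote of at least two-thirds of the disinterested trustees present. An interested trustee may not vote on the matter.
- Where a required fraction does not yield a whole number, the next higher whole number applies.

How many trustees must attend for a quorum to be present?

1/3 of 20 = 6.67, rounded up to 7.

7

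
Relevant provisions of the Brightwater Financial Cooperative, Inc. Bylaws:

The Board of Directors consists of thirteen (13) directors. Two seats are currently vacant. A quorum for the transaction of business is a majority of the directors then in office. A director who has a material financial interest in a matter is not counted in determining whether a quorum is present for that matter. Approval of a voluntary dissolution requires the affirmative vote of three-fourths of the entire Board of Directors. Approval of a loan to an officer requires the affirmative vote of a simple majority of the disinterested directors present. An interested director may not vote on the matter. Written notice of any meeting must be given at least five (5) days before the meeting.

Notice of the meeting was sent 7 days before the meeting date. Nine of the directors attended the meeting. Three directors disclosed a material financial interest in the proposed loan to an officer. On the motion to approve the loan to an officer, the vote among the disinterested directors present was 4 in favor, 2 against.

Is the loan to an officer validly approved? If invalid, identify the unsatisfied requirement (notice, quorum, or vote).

Notice: 7 days given; 5 required (7 ≥ 5). Satisfied.
Quorum: 9 present, but the 3 interested directors do not count, leaving 6. Quorum is 6. Satisfied.
Vote: the loan to an officer requires a majority of the disinterested directors present (9 − 3 = 6). A majority of 6 is 4, so 4 affirmative votes are needed; 4 voted in favor. Satisfied.

Valid — all requirements satisfied.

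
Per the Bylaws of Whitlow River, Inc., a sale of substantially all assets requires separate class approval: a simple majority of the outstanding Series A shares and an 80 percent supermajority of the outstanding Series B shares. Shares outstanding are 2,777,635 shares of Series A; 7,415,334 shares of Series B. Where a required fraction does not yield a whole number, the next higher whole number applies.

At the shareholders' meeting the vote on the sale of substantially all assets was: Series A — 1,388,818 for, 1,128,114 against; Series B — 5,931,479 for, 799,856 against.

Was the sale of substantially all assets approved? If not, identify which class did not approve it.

Series A: a majority of 2777635 is 1388818; 1,388,818 required, 1,388,818 in favor — approved.
Series B: 4/5 of 7415334 = 5932267.20, rounded up to 5932268; 5,932,268 required, 5,931,479 in favor — not approved.

Not approved — the Series B shares did not give the required vote.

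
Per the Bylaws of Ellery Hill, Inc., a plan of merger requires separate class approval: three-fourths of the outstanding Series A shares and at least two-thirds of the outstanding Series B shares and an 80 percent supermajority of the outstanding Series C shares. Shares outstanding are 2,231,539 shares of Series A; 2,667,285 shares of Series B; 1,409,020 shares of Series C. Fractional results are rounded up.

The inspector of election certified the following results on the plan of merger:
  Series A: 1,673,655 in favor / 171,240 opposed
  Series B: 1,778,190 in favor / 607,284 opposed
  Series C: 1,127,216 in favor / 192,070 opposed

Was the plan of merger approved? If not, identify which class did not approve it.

Approved — every class gave the required vote.

Series A: 3/4 of 2231539 = 1673654.25, rounded up to 1673655; 1,673,655 required, 1,673,655 in favor — approved.
Series B: 2/3 of 2667285 = 1778190; 1,778,190 required, 1,778,190 in favor — approved.
Series C: 4/5 of 1409020 = 1127216; 1,127,216 required, 1,127,216 in favor — approved.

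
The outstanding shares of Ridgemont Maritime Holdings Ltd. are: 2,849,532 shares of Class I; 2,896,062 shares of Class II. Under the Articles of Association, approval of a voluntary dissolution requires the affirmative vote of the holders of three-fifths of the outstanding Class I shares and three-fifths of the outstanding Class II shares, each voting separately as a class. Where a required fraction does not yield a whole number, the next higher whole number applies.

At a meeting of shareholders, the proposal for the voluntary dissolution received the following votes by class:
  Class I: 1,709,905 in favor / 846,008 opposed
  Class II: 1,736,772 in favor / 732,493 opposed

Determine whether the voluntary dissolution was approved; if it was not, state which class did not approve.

Class I: 3/5 of 2849532 = 1709719.20, rounded up to 1709720; 1,709,720 required, 1,709,905 in favor — approved.
Class II: 3/5 of 2896062 = 1737637.20, rounded up to 1737638; 1,737,638 required, 1,736,772 in favor — not approved.

Not approved — the Class II shares did not give the required vote.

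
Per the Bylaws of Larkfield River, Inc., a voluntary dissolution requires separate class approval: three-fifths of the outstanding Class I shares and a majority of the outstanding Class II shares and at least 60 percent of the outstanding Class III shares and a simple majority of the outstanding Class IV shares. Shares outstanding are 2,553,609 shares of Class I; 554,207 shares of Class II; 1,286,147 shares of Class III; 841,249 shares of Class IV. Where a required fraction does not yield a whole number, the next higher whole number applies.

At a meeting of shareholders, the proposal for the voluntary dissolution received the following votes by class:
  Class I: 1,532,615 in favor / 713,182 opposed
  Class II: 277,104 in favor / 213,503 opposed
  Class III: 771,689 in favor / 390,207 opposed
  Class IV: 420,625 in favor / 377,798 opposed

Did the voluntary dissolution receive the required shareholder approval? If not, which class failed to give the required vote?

Class I: 3/5 of 2553609 = 1532165.40, rounded up to 1532166; 1,532,166 required, 1,532,615 in favor — approved.
Class II: a majority of 554207 is 277104; 277,104 required, 277,104 in favor — approved.
Class III: 3/5 of 1286147 = 771688.20, rounded up to 771689; 771,689 required, 771,689 in favor — approved.
Class IV: a majority of 841249 is 420625; 420,625 required, 420,625 in favor — approved.

Approved — every class gave the required vote.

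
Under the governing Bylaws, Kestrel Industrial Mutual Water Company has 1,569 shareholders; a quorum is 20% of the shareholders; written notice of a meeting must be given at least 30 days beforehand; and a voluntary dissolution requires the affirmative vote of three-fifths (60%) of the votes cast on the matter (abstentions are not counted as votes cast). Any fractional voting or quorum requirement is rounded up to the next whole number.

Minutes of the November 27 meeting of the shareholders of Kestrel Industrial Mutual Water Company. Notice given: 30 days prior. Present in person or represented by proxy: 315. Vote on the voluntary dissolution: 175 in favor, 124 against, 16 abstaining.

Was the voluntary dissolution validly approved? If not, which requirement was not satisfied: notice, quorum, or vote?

Notice: 30 days given; 30 required. Satisfied.
Quorum: 20% of 1,569 = 313.80, rounded up to 314; 315 present. Satisfied.
Vote: requires three-fifths of the votes cast (315 − 16 abstaining = 299); 3/5 of 299 = 179.40, rounded up to 180, so 180 needed; 175 in favor. Not satisfied.

Invalid — vote requirement not satisfied.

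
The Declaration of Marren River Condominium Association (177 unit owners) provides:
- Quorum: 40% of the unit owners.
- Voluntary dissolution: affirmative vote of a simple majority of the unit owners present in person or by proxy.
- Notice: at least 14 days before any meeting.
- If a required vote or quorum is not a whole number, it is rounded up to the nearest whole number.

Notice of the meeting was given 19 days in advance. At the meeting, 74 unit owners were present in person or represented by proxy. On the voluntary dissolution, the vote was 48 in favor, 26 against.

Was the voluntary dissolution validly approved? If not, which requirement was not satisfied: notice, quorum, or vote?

Valid — all requirements satisfied.

Notice: 19 days given; 14 required. Satisfied.
Quorum: 40% of 177 = 70.80, rounded up to 71; 74 present. Satisfied.
Vote: requires a majority of those present (74); a majority of 74 is 38, so 38 needed; 48 in favor. Satisfied.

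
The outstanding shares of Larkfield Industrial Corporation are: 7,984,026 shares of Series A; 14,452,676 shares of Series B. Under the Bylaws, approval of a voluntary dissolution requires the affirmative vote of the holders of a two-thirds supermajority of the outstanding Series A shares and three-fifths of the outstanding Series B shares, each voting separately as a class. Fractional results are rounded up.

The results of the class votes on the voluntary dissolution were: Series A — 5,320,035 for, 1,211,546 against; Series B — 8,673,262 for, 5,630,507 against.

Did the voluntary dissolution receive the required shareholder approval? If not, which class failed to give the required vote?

Not approved — the Series A shares did not give the required vote.

Series A: 2/3 of 7984026 = 5322684; 5,322,684 required, 5,320,035 in favor — not approved.
Series B: 3/5 of 14452676 = 8671605.60, rounded up to 8671606; 8,671,606 required, 8,673,262 in favor — approved.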